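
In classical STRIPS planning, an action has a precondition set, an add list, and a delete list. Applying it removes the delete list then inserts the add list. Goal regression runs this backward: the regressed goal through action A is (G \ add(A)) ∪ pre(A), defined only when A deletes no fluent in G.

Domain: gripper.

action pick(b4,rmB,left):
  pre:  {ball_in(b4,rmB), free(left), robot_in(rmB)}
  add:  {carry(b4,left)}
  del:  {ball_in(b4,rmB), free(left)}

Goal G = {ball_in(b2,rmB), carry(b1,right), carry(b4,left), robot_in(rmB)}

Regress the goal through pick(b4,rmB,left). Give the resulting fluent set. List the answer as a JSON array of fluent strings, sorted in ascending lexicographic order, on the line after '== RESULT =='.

Regress:
  G ∩ del = {}  (empty — regression defined)
  G \ add = {ball_in(b2,rmB), carry(b1,right), carry(b4,left), robot_in(rmB)} \ {carry(b4,left)} = {ball_in(b2,rmB), carry(b1,right), robot_in(rmB)}
  ∪ pre   = {ball_in(b2,rmB), carry(b1,right), robot_in(rmB)} ∪ {ball_in(b4,rmB), free(left), robot_in(rmB)}
          = {ball_in(b2,rmB), ball_in(b4,rmB), carry(b1,right), free(left), robot_in(rmB)}

== RESULT ==
["ball_in(b2,rmB)", "ball_in(b4,rmB)", "carry(b1,right)", "free(left)", "robot_in(rmB)"]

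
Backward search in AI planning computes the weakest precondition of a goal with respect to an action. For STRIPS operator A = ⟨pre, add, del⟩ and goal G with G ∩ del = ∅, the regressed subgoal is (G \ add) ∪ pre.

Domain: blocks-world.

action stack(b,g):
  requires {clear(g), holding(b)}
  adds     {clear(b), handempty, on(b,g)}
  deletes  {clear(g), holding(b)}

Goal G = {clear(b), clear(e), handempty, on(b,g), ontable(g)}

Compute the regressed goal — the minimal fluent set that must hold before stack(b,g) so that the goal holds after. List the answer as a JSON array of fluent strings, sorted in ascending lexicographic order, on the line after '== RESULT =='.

Regress:
  G ∩ del = {}  (empty — regression defined)
  G \ add = {clear(b), clear(e), handempty, on(b,g), ontable(g)} \ {clear(b), handempty, on(b,g)} = {clear(e), ontable(g)}
  ∪ pre   = {clear(e), ontable(g)} ∪ {clear(g), holding(b)}
          = {clear(e), clear(g), holding(b), ontable(g)}

== RESULT ==
["clear(e)", "clear(g)", "holding(b)", "ontable(g)"]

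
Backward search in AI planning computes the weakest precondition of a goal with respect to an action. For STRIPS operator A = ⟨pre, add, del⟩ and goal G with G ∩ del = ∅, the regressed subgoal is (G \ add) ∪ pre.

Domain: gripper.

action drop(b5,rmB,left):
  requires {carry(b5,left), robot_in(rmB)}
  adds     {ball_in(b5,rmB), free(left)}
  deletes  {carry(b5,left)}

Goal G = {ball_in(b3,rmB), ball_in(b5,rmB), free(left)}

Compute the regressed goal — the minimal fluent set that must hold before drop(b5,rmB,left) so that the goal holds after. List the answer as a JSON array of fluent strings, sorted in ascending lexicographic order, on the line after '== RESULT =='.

Regress:
  G ∩ del = {}  (empty — regression defined)
  G \ add = {ball_in(b3,rmB), ball_in(b5,rmB), free(left)} \ {ball_in(b5,rmB), free(left)} = {ball_in(b3,rmB)}
  ∪ pre   = {ball_in(b3,rmB)} ∪ {carry(b5,left), robot_in(rmB)}
          = {ball_in(b3,rmB), carry(b5,left), robot_in(rmB)}

== RESULT ==
["ball_in(b3,rmB)", "carry(b5,left)", "robot_in(rmB)"]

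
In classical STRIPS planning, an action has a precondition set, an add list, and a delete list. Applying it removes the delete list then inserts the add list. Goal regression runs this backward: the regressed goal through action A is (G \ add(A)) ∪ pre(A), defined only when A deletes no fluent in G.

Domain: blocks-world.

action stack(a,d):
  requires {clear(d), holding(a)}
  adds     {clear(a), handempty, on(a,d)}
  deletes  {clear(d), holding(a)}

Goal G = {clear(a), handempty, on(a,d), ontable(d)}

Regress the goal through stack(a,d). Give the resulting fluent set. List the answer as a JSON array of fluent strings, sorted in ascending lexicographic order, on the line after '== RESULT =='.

Regress:
  G ∩ del = {}  (empty — regression defined)
  G \ add = {clear(a), handempty, on(a,d), ontable(d)} \ {clear(a), handempty, on(a,d)} = {ontable(d)}
  ∪ pre   = {ontable(d)} ∪ {clear(d), holding(a)}
          = {clear(d), holding(a), ontable(d)}

== RESULT ==
["clear(d)", "holding(a)", "ontable(d)"]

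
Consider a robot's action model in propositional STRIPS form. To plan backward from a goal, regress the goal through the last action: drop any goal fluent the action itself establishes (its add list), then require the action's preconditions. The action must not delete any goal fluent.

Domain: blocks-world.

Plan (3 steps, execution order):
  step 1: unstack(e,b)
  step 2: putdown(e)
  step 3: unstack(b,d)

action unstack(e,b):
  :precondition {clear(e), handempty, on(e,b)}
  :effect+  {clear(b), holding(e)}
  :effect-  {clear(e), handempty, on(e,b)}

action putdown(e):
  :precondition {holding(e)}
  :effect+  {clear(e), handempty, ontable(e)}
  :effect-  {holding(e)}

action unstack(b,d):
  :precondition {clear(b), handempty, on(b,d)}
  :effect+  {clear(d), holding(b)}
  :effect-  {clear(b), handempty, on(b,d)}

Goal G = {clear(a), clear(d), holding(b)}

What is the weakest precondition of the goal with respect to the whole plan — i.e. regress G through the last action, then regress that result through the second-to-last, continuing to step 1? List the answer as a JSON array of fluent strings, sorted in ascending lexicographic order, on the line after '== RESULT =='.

Work backward from the goal:
  through step 3 (unstack(b,d)): drop {clear(d), holding(b)}, keep {clear(a)}, require {clear(b), handempty, on(b,d)}
    → {clear(a), clear(b), handempty, on(b,d)}
  through step 2 (putdown(e)): drop {handempty}, keep {clear(a), clear(b), on(b,d)}, require {holding(e)}
    → {clear(a), clear(b), holding(e), on(b,d)}
  through step 1 (unstack(e,b)): drop {clear(b), holding(e)}, keep {clear(a), on(b,d)}, require {clear(e), handempty, on(e,b)}
    → {clear(a), clear(e), handempty, on(b,d), on(e,b)}

== RESULT ==
["clear(a)", "clear(e)", "handempty", "on(b,d)", "on(e,b)"]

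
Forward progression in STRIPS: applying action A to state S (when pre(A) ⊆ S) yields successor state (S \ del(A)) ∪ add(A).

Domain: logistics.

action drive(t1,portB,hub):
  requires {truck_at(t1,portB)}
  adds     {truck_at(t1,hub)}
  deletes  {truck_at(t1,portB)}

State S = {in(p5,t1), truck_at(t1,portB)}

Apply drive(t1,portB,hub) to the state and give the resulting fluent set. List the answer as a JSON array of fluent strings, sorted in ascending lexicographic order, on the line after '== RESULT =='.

Progress:
  pre ⊆ S: {truck_at(t1,portB)} ⊆ S  — applicable
  S \ del = {in(p5,t1)}
  ∪ add   = {in(p5,t1), truck_at(t1,hub)}

== RESULT ==
["in(p5,t1)", "truck_at(t1,hub)"]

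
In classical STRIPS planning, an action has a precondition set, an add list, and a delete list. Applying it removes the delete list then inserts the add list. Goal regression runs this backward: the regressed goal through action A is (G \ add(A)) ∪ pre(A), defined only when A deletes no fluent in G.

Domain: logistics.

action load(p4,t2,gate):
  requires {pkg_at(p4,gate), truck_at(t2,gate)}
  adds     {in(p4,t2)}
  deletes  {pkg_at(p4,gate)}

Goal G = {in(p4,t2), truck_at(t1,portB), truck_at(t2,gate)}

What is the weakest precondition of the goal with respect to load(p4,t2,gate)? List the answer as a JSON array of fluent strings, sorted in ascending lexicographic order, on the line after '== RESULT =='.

Compute (G \ add) ∪ pre:
  G ∩ del = {}  (empty — regression defined)
  G \ add = {in(p4,t2), truck_at(t1,portB), truck_at(t2,gate)} \ {in(p4,t2)} = {truck_at(t1,portB), truck_at(t2,gate)}
  ∪ pre   = {truck_at(t1,portB), truck_at(t2,gate)} ∪ {pkg_at(p4,gate), truck_at(t2,gate)}
          = {pkg_at(p4,gate), truck_at(t1,portB), truck_at(t2,gate)}

== RESULT ==
["pkg_at(p4,gate)", "truck_at(t1,portB)", "truck_at(t2,gate)"]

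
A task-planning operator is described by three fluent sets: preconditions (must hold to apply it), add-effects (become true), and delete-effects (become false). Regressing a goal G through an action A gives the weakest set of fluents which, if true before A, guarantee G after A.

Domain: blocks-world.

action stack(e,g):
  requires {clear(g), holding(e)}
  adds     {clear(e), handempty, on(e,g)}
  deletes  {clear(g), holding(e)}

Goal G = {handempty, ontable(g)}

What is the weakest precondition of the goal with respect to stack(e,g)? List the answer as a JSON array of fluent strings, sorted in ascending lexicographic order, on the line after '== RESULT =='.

Compute (G \ add) ∪ pre:
  G ∩ del = {}  (empty — regression defined)
  G \ add = {handempty, ontable(g)} \ {clear(e), handempty, on(e,g)} = {ontable(g)}
  ∪ pre   = {ontable(g)} ∪ {clear(g), holding(e)}
          = {clear(g), holding(e), ontable(g)}

== RESULT ==
["clear(g)", "holding(e)", "ontable(g)"]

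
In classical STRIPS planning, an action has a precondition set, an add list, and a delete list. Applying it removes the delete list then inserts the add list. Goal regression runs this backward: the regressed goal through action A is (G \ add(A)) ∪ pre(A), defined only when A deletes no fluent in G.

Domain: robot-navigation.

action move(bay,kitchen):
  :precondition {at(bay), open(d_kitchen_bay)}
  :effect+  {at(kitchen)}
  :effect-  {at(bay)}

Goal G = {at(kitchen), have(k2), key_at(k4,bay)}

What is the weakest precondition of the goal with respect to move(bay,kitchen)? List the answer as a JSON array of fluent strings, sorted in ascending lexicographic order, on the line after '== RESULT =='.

Regress:
  G ∩ del = {}  (empty — regression defined)
  G \ add = {at(kitchen), have(k2), key_at(k4,bay)} \ {at(kitchen)} = {have(k2), key_at(k4,bay)}
  ∪ pre   = {have(k2), key_at(k4,bay)} ∪ {at(bay), open(d_kitchen_bay)}
          = {at(bay), have(k2), key_at(k4,bay), open(d_kitchen_bay)}

== RESULT ==
["at(bay)", "have(k2)", "key_at(k4,bay)", "open(d_kitchen_bay)"]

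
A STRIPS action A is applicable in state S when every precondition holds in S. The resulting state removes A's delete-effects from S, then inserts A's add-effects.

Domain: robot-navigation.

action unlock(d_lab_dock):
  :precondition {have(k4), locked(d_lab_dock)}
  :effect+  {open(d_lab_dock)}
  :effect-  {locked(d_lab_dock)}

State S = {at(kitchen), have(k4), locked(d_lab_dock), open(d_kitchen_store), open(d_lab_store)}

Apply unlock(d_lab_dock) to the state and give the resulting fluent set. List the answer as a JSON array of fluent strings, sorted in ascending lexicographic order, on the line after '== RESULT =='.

Compute (S \ del) ∪ add:
  pre ⊆ S: {have(k4), locked(d_lab_dock)} ⊆ S  — applicable
  S \ del = {at(kitchen), have(k4), open(d_kitchen_store), open(d_lab_store)}
  ∪ add   = {at(kitchen), have(k4), open(d_kitchen_store), open(d_lab_dock), open(d_lab_store)}

== RESULT ==
["at(kitchen)", "have(k4)", "open(d_kitchen_store)", "open(d_lab_dock)", "open(d_lab_store)"]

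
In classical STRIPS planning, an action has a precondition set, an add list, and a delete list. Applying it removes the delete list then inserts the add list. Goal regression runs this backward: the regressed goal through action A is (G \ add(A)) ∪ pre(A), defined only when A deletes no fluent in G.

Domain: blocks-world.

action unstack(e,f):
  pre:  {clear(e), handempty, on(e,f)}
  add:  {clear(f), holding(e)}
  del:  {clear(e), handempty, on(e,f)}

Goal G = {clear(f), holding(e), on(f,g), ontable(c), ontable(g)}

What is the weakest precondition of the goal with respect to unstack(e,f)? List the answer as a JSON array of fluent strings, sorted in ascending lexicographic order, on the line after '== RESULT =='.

Compute (G \ add) ∪ pre:
  G ∩ del = {}  (empty — regression defined)
  G \ add = {clear(f), holding(e), on(f,g), ontable(c), ontable(g)} \ {clear(f), holding(e)} = {on(f,g), ontable(c), ontable(g)}
  ∪ pre   = {on(f,g), ontable(c), ontable(g)} ∪ {clear(e), handempty, on(e,f)}
          = {clear(e), handempty, on(e,f), on(f,g), ontable(c), ontable(g)}

== RESULT ==
["clear(e)", "handempty", "on(e,f)", "on(f,g)", "ontable(c)", "ontable(g)"]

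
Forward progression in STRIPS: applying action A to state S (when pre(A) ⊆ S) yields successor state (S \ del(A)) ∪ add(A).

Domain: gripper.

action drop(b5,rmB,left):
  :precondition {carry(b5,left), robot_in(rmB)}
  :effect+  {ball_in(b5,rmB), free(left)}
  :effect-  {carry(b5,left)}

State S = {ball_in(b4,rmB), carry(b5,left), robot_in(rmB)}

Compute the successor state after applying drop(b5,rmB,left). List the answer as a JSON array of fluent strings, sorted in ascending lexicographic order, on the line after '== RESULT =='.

Progress:
  pre ⊆ S: {carry(b5,left), robot_in(rmB)} ⊆ S  — applicable
  S \ del = {ball_in(b4,rmB), robot_in(rmB)}
  ∪ add   = {ball_in(b4,rmB), ball_in(b5,rmB), free(left), robot_in(rmB)}

== RESULT ==
["ball_in(b4,rmB)", "ball_in(b5,rmB)", "free(left)", "robot_in(rmB)"]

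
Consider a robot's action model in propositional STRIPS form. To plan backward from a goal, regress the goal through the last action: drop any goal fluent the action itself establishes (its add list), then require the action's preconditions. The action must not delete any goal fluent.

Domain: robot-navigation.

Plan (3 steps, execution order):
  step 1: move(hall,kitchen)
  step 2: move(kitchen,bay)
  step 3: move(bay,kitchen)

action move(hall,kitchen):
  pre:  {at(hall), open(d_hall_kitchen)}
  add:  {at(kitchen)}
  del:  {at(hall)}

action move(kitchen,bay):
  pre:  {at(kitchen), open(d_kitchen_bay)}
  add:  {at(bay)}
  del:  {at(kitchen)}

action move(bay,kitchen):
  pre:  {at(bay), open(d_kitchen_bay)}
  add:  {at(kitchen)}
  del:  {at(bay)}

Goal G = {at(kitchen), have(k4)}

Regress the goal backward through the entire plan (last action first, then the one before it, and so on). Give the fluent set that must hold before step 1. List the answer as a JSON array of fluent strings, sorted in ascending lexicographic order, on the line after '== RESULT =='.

Work backward from the goal:
  through step 3 (move(bay,kitchen)): drop {at(kitchen)}, keep {have(k4)}, require {at(bay), open(d_kitchen_bay)}
    → {at(bay), have(k4), open(d_kitchen_bay)}
  through step 2 (move(kitchen,bay)): drop {at(bay)}, keep {have(k4), open(d_kitchen_bay)}, require {at(kitchen), open(d_kitchen_bay)}
    → {at(kitchen), have(k4), open(d_kitchen_bay)}
  through step 1 (move(hall,kitchen)): drop {at(kitchen)}, keep {have(k4), open(d_kitchen_bay)}, require {at(hall), open(d_hall_kitchen)}
    → {at(hall), have(k4), open(d_hall_kitchen), open(d_kitchen_bay)}

== RESULT ==
["at(hall)", "have(k4)", "open(d_hall_kitchen)", "open(d_kitchen_bay)"]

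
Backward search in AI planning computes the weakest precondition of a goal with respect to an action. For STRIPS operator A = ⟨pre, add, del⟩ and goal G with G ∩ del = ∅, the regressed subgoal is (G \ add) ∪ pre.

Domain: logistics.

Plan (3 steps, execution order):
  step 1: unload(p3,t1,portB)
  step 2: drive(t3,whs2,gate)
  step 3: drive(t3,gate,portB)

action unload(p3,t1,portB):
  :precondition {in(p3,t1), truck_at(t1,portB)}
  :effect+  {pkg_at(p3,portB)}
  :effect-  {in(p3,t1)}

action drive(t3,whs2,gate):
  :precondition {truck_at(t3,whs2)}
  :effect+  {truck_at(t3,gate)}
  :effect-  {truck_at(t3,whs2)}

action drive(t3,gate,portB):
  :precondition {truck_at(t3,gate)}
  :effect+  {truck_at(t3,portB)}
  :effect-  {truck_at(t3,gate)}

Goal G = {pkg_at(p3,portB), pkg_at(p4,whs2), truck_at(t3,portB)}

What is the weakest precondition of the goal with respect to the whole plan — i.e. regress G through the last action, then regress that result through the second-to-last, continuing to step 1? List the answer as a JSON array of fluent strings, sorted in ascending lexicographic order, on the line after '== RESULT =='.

Work backward from the goal:
  through step 3 (drive(t3,gate,portB)): drop {truck_at(t3,portB)}, keep {pkg_at(p3,portB), pkg_at(p4,whs2)}, require {truck_at(t3,gate)}
    → {pkg_at(p3,portB), pkg_at(p4,whs2), truck_at(t3,gate)}
  through step 2 (drive(t3,whs2,gate)): drop {truck_at(t3,gate)}, keep {pkg_at(p3,portB), pkg_at(p4,whs2)}, require {truck_at(t3,whs2)}
    → {pkg_at(p3,portB), pkg_at(p4,whs2), truck_at(t3,whs2)}
  through step 1 (unload(p3,t1,portB)): drop {pkg_at(p3,portB)}, keep {pkg_at(p4,whs2), truck_at(t3,whs2)}, require {in(p3,t1), truck_at(t1,portB)}
    → {in(p3,t1), pkg_at(p4,whs2), truck_at(t1,portB), truck_at(t3,whs2)}

== RESULT ==
["in(p3,t1)", "pkg_at(p4,whs2)", "truck_at(t1,portB)", "truck_at(t3,whs2)"]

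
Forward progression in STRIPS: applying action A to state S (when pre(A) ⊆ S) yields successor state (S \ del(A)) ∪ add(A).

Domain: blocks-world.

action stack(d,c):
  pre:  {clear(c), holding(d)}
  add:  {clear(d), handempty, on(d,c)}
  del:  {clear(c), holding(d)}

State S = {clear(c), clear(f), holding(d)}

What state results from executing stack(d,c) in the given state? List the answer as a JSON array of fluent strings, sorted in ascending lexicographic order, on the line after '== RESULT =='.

Progress:
  pre ⊆ S: {clear(c), holding(d)} ⊆ S  — applicable
  S \ del = {clear(f)}
  ∪ add   = {clear(d), clear(f), handempty, on(d,c)}

== RESULT ==
["clear(d)", "clear(f)", "handempty", "on(d,c)"]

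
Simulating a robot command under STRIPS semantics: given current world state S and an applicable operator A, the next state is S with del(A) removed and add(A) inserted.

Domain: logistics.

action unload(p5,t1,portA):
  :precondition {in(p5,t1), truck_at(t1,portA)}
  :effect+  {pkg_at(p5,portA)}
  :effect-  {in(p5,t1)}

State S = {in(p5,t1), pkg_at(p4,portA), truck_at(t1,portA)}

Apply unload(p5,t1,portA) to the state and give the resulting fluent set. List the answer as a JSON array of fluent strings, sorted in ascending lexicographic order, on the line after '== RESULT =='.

Compute (S \ del) ∪ add:
  pre ⊆ S: {in(p5,t1), truck_at(t1,portA)} ⊆ S  — applicable
  S \ del = {pkg_at(p4,portA), truck_at(t1,portA)}
  ∪ add   = {pkg_at(p4,portA), pkg_at(p5,portA), truck_at(t1,portA)}

== RESULT ==
["pkg_at(p4,portA)", "pkg_at(p5,portA)", "truck_at(t1,portA)"]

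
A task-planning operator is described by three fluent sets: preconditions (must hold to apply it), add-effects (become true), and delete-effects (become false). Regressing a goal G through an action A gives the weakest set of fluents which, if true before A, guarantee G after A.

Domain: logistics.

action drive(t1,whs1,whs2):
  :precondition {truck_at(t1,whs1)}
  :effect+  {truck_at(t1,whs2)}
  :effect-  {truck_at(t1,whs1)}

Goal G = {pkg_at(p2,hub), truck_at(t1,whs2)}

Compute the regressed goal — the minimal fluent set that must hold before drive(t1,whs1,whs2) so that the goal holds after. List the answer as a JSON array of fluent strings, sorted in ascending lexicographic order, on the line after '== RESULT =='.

Regress:
  G ∩ del = {}  (empty — regression defined)
  G \ add = {pkg_at(p2,hub), truck_at(t1,whs2)} \ {truck_at(t1,whs2)} = {pkg_at(p2,hub)}
  ∪ pre   = {pkg_at(p2,hub)} ∪ {truck_at(t1,whs1)}
          = {pkg_at(p2,hub), truck_at(t1,whs1)}

== RESULT ==
["pkg_at(p2,hub)", "truck_at(t1,whs1)"]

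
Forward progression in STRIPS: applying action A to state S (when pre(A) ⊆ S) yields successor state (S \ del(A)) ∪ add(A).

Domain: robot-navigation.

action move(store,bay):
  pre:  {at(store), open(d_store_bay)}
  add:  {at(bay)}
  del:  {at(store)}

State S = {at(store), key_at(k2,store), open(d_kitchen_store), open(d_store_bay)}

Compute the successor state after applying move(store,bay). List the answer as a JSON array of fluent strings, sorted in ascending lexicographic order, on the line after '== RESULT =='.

Progress:
  pre ⊆ S: {at(store), open(d_store_bay)} ⊆ S  — applicable
  S \ del = {key_at(k2,store), open(d_kitchen_store), open(d_store_bay)}
  ∪ add   = {at(bay), key_at(k2,store), open(d_kitchen_store), open(d_store_bay)}

== RESULT ==
["at(bay)", "key_at(k2,store)", "open(d_kitchen_store)", "open(d_store_bay)"]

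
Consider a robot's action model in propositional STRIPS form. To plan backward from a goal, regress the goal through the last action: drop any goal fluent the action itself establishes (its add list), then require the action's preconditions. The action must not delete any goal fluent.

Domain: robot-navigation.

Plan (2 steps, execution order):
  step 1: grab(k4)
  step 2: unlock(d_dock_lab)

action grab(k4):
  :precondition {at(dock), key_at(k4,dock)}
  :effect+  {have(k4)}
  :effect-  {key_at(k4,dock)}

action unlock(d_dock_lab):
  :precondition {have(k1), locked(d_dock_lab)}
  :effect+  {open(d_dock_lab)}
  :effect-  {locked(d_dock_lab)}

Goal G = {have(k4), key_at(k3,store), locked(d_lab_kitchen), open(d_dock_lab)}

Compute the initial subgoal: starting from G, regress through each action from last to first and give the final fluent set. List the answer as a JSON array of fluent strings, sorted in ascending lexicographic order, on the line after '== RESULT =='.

Regress step by step:
  through step 2 (unlock(d_dock_lab)): drop {open(d_dock_lab)}, keep {have(k4), key_at(k3,store), locked(d_lab_kitchen)}, require {have(k1), locked(d_dock_lab)}
    → {have(k1), have(k4), key_at(k3,store), locked(d_dock_lab), locked(d_lab_kitchen)}
  through step 1 (grab(k4)): drop {have(k4)}, keep {have(k1), key_at(k3,store), locked(d_dock_lab), locked(d_lab_kitchen)}, require {at(dock), key_at(k4,dock)}
    → {at(dock), have(k1), key_at(k3,store), key_at(k4,dock), locked(d_dock_lab), locked(d_lab_kitchen)}

== RESULT ==
["at(dock)", "have(k1)", "key_at(k3,store)", "key_at(k4,dock)", "locked(d_dock_lab)", "locked(d_lab_kitchen)"]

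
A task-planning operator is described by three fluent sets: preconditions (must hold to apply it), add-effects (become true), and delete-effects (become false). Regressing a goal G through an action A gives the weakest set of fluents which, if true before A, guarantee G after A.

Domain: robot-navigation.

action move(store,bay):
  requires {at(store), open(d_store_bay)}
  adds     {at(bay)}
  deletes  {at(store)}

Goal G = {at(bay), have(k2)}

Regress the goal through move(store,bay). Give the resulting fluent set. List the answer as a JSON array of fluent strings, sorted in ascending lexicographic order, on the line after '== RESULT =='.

Regress:
  G ∩ del = {}  (empty — regression defined)
  G \ add = {at(bay), have(k2)} \ {at(bay)} = {have(k2)}
  ∪ pre   = {have(k2)} ∪ {at(store), open(d_store_bay)}
          = {at(store), have(k2), open(d_store_bay)}

== RESULT ==
["at(store)", "have(k2)", "open(d_store_bay)"]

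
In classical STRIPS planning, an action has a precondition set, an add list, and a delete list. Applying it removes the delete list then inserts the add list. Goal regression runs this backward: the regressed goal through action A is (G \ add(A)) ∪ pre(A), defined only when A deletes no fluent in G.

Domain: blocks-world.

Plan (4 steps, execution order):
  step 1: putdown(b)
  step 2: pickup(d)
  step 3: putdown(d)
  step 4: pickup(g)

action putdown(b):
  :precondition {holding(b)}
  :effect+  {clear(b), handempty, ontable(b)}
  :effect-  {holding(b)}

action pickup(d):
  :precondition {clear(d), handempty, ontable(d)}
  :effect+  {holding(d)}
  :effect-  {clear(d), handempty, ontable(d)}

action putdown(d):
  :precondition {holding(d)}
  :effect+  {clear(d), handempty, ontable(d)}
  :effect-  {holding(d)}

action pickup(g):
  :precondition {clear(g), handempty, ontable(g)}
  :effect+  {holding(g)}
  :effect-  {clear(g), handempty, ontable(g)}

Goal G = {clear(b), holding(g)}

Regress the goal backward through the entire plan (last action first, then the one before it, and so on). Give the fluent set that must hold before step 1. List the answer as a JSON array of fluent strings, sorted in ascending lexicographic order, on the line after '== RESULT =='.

Regress step by step:
  through step 4 (pickup(g)): drop {holding(g)}, keep {clear(b)}, require {clear(g), handempty, ontable(g)}
    → {clear(b), clear(g), handempty, ontable(g)}
  through step 3 (putdown(d)): drop {handempty}, keep {clear(b), clear(g), ontable(g)}, require {holding(d)}
    → {clear(b), clear(g), holding(d), ontable(g)}
  through step 2 (pickup(d)): drop {holding(d)}, keep {clear(b), clear(g), ontable(g)}, require {clear(d), handempty, ontable(d)}
    → {clear(b), clear(d), clear(g), handempty, ontable(d), ontable(g)}
  through step 1 (putdown(b)): drop {clear(b), handempty}, keep {clear(d), clear(g), ontable(d), ontable(g)}, require {holding(b)}
    → {clear(d), clear(g), holding(b), ontable(d), ontable(g)}

== RESULT ==
["clear(d)", "clear(g)", "holding(b)", "ontable(d)", "ontable(g)"]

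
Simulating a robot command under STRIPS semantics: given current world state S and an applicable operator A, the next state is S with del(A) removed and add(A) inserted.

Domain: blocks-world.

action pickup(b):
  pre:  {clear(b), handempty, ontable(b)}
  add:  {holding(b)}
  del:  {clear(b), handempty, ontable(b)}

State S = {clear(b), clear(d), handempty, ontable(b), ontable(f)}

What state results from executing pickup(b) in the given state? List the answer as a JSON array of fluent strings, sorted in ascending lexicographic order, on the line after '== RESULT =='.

Progress:
  pre ⊆ S: {clear(b), handempty, ontable(b)} ⊆ S  — applicable
  S \ del = {clear(d), ontable(f)}
  ∪ add   = {clear(d), holding(b), ontable(f)}

== RESULT ==
["clear(d)", "holding(b)", "ontable(f)"]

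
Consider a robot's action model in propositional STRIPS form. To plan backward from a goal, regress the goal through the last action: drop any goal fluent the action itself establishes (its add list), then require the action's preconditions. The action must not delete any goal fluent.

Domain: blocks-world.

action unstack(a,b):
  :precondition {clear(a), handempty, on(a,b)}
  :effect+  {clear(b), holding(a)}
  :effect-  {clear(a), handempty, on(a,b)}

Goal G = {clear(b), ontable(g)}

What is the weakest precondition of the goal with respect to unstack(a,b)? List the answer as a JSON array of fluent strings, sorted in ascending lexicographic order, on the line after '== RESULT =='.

Compute (G \ add) ∪ pre:
  G ∩ del = {}  (empty — regression defined)
  G \ add = {clear(b), ontable(g)} \ {clear(b), holding(a)} = {ontable(g)}
  ∪ pre   = {ontable(g)} ∪ {clear(a), handempty, on(a,b)}
          = {clear(a), handempty, on(a,b), ontable(g)}

== RESULT ==
["clear(a)", "handempty", "on(a,b)", "ontable(g)"]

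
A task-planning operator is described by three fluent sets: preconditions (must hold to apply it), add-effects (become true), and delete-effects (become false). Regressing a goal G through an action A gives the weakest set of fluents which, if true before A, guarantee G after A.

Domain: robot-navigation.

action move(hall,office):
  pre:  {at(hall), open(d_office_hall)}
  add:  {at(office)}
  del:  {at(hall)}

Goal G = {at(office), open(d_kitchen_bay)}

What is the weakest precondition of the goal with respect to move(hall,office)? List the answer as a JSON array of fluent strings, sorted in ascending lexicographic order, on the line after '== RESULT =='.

Regress:
  G ∩ del = {}  (empty — regression defined)
  G \ add = {at(office), open(d_kitchen_bay)} \ {at(office)} = {open(d_kitchen_bay)}
  ∪ pre   = {open(d_kitchen_bay)} ∪ {at(hall), open(d_office_hall)}
          = {at(hall), open(d_kitchen_bay), open(d_office_hall)}

== RESULT ==
["at(hall)", "open(d_kitchen_bay)", "open(d_office_hall)"]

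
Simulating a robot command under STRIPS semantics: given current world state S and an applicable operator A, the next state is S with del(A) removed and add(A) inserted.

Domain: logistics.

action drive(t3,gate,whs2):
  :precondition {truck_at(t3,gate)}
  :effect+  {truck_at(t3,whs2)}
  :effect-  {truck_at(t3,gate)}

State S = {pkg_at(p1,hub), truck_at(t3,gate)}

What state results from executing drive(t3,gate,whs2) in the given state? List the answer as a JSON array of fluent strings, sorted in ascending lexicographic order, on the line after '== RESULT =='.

Progress:
  pre ⊆ S: {truck_at(t3,gate)} ⊆ S  — applicable
  S \ del = {pkg_at(p1,hub)}
  ∪ add   = {pkg_at(p1,hub), truck_at(t3,whs2)}

== RESULT ==
["pkg_at(p1,hub)", "truck_at(t3,whs2)"]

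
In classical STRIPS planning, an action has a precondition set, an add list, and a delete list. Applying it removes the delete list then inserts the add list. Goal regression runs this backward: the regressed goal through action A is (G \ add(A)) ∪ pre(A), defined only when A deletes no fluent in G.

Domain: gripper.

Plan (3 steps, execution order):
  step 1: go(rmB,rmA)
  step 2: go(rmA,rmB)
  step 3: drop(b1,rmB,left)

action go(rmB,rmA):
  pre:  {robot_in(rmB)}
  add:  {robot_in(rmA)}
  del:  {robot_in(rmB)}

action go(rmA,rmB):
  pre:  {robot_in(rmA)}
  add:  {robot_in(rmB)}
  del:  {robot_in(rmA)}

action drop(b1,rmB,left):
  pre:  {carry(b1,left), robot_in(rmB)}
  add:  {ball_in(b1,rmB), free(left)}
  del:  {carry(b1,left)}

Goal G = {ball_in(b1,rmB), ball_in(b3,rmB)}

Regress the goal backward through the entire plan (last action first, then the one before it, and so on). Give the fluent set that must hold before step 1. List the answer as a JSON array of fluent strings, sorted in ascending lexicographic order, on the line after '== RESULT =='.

Work backward from the goal:
  through step 3 (drop(b1,rmB,left)): drop {ball_in(b1,rmB)}, keep {ball_in(b3,rmB)}, require {carry(b1,left), robot_in(rmB)}
    → {ball_in(b3,rmB), carry(b1,left), robot_in(rmB)}
  through step 2 (go(rmA,rmB)): drop {robot_in(rmB)}, keep {ball_in(b3,rmB), carry(b1,left)}, require {robot_in(rmA)}
    → {ball_in(b3,rmB), carry(b1,left), robot_in(rmA)}
  through step 1 (go(rmB,rmA)): drop {robot_in(rmA)}, keep {ball_in(b3,rmB), carry(b1,left)}, require {robot_in(rmB)}
    → {ball_in(b3,rmB), carry(b1,left), robot_in(rmB)}

== RESULT ==
["ball_in(b3,rmB)", "carry(b1,left)", "robot_in(rmB)"]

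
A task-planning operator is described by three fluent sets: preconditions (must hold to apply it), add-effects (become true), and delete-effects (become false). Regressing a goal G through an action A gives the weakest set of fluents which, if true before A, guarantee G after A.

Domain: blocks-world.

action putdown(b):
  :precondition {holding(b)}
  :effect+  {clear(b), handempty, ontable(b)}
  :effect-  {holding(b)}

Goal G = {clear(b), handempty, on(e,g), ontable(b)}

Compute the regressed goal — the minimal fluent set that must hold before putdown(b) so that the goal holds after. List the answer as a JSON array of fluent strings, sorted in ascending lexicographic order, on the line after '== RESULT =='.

Compute (G \ add) ∪ pre:
  G ∩ del = {}  (empty — regression defined)
  G \ add = {clear(b), handempty, on(e,g), ontable(b)} \ {clear(b), handempty, ontable(b)} = {on(e,g)}
  ∪ pre   = {on(e,g)} ∪ {holding(b)}
          = {holding(b), on(e,g)}

== RESULT ==
["holding(b)", "on(e,g)"]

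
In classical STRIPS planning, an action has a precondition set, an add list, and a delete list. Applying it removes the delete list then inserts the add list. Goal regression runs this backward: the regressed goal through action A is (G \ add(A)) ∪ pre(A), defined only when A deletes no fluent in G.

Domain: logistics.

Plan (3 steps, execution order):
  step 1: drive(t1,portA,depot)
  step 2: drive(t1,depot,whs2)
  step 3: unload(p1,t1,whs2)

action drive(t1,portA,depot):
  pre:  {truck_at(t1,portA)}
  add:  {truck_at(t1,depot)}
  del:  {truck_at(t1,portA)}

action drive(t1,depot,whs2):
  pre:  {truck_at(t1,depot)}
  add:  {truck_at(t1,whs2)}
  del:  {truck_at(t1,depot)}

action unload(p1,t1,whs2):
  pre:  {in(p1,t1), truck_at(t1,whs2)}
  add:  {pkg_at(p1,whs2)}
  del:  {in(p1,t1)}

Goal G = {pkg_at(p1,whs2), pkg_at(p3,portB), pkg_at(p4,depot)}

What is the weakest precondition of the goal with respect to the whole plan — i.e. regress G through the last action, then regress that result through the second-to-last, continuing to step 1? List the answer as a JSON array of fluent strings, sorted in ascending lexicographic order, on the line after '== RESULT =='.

Regress step by step:
  through step 3 (unload(p1,t1,whs2)): drop {pkg_at(p1,whs2)}, keep {pkg_at(p3,portB), pkg_at(p4,depot)}, require {in(p1,t1), truck_at(t1,whs2)}
    → {in(p1,t1), pkg_at(p3,portB), pkg_at(p4,depot), truck_at(t1,whs2)}
  through step 2 (drive(t1,depot,whs2)): drop {truck_at(t1,whs2)}, keep {in(p1,t1), pkg_at(p3,portB), pkg_at(p4,depot)}, require {truck_at(t1,depot)}
    → {in(p1,t1), pkg_at(p3,portB), pkg_at(p4,depot), truck_at(t1,depot)}
  through step 1 (drive(t1,portA,depot)): drop {truck_at(t1,depot)}, keep {in(p1,t1), pkg_at(p3,portB), pkg_at(p4,depot)}, require {truck_at(t1,portA)}
    → {in(p1,t1), pkg_at(p3,portB), pkg_at(p4,depot), truck_at(t1,portA)}

== RESULT ==
["in(p1,t1)", "pkg_at(p3,portB)", "pkg_at(p4,depot)", "truck_at(t1,portA)"]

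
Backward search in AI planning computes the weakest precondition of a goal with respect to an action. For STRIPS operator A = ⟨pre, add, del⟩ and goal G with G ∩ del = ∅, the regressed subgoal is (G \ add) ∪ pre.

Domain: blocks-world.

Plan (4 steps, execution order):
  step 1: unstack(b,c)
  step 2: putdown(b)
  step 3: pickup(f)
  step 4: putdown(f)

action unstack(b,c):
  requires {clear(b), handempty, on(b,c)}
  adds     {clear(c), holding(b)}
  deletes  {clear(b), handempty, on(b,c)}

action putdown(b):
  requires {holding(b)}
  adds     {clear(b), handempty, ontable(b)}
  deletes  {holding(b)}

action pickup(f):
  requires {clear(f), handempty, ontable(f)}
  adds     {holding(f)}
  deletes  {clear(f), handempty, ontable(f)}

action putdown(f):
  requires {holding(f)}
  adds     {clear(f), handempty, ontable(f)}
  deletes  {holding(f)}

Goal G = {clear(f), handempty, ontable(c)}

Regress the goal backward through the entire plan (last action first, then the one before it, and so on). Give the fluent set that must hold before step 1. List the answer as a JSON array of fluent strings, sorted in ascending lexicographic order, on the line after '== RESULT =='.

Work backward from the goal:
  through step 4 (putdown(f)): drop {clear(f), handempty}, keep {ontable(c)}, require {holding(f)}
    → {holding(f), ontable(c)}
  through step 3 (pickup(f)): drop {holding(f)}, keep {ontable(c)}, require {clear(f), handempty, ontable(f)}
    → {clear(f), handempty, ontable(c), ontable(f)}
  through step 2 (putdown(b)): drop {handempty}, keep {clear(f), ontable(c), ontable(f)}, require {holding(b)}
    → {clear(f), holding(b), ontable(c), ontable(f)}
  through step 1 (unstack(b,c)): drop {holding(b)}, keep {clear(f), ontable(c), ontable(f)}, require {clear(b), handempty, on(b,c)}
    → {clear(b), clear(f), handempty, on(b,c), ontable(c), ontable(f)}

== RESULT ==
["clear(b)", "clear(f)", "handempty", "on(b,c)", "ontable(c)", "ontable(f)"]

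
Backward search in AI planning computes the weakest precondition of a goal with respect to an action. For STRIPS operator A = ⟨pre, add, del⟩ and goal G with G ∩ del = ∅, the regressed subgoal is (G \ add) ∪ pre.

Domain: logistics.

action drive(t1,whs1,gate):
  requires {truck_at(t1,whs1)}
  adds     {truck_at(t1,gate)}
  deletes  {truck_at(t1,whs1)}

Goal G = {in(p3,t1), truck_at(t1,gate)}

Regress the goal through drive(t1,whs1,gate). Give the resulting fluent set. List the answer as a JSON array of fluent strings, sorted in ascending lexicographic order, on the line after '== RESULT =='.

Compute (G \ add) ∪ pre:
  G ∩ del = {}  (empty — regression defined)
  G \ add = {in(p3,t1), truck_at(t1,gate)} \ {truck_at(t1,gate)} = {in(p3,t1)}
  ∪ pre   = {in(p3,t1)} ∪ {truck_at(t1,whs1)}
          = {in(p3,t1), truck_at(t1,whs1)}

== RESULT ==
["in(p3,t1)", "truck_at(t1,whs1)"]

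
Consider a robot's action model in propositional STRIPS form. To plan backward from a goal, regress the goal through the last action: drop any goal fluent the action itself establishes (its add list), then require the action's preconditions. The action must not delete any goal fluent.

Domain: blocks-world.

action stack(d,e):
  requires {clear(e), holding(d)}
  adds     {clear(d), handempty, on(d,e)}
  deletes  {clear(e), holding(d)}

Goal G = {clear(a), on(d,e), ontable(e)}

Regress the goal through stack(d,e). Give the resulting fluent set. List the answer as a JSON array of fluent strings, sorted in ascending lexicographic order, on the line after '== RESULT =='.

Regress:
  G ∩ del = {}  (empty — regression defined)
  G \ add = {clear(a), on(d,e), ontable(e)} \ {clear(d), handempty, on(d,e)} = {clear(a), ontable(e)}
  ∪ pre   = {clear(a), ontable(e)} ∪ {clear(e), holding(d)}
          = {clear(a), clear(e), holding(d), ontable(e)}

== RESULT ==
["clear(a)", "clear(e)", "holding(d)", "ontable(e)"]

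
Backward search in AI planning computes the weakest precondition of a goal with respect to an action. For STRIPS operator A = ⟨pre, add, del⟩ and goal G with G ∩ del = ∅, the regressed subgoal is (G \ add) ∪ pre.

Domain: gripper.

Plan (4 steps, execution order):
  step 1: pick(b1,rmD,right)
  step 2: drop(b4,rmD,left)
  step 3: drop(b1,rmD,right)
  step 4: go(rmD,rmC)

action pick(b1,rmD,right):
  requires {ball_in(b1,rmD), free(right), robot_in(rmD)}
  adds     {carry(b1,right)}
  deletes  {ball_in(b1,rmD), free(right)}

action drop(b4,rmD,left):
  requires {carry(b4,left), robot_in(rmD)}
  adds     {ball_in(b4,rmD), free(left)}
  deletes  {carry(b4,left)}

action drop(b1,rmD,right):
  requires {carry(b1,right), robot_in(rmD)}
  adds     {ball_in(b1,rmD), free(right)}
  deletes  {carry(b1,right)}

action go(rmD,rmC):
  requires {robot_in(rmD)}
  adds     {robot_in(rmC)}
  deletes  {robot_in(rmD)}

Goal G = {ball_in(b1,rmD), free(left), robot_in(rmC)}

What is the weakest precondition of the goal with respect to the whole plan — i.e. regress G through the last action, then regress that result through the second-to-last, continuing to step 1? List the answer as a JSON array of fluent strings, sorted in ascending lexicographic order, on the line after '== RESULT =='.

Work backward from the goal:
  through step 4 (go(rmD,rmC)): drop {robot_in(rmC)}, keep {ball_in(b1,rmD), free(left)}, require {robot_in(rmD)}
    → {ball_in(b1,rmD), free(left), robot_in(rmD)}
  through step 3 (drop(b1,rmD,right)): drop {ball_in(b1,rmD)}, keep {free(left), robot_in(rmD)}, require {carry(b1,right), robot_in(rmD)}
    → {carry(b1,right), free(left), robot_in(rmD)}
  through step 2 (drop(b4,rmD,left)): drop {free(left)}, keep {carry(b1,right), robot_in(rmD)}, require {carry(b4,left), robot_in(rmD)}
    → {carry(b1,right), carry(b4,left), robot_in(rmD)}
  through step 1 (pick(b1,rmD,right)): drop {carry(b1,right)}, keep {carry(b4,left), robot_in(rmD)}, require {ball_in(b1,rmD), free(right), robot_in(rmD)}
    → {ball_in(b1,rmD), carry(b4,left), free(right), robot_in(rmD)}

== RESULT ==
["ball_in(b1,rmD)", "carry(b4,left)", "free(right)", "robot_in(rmD)"]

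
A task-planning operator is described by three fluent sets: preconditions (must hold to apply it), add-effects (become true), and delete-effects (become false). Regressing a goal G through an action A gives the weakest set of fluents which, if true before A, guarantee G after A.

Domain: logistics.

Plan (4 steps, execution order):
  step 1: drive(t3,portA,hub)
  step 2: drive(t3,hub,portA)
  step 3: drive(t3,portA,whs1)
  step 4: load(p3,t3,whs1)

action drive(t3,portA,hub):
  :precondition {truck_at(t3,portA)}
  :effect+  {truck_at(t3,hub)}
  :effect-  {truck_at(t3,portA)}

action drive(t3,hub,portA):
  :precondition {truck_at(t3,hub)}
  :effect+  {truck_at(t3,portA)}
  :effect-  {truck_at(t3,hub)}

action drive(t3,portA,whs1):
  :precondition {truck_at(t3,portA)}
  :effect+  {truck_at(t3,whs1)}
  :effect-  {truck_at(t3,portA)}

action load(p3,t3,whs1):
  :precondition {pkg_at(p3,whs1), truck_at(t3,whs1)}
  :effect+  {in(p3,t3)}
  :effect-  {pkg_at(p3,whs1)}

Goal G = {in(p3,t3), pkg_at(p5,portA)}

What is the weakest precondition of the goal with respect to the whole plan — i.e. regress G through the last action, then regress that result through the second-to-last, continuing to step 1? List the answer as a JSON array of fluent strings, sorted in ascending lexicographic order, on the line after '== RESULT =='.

Work backward from the goal:
  through step 4 (load(p3,t3,whs1)): drop {in(p3,t3)}, keep {pkg_at(p5,portA)}, require {pkg_at(p3,whs1), truck_at(t3,whs1)}
    → {pkg_at(p3,whs1), pkg_at(p5,portA), truck_at(t3,whs1)}
  through step 3 (drive(t3,portA,whs1)): drop {truck_at(t3,whs1)}, keep {pkg_at(p3,whs1), pkg_at(p5,portA)}, require {truck_at(t3,portA)}
    → {pkg_at(p3,whs1), pkg_at(p5,portA), truck_at(t3,portA)}
  through step 2 (drive(t3,hub,portA)): drop {truck_at(t3,portA)}, keep {pkg_at(p3,whs1), pkg_at(p5,portA)}, require {truck_at(t3,hub)}
    → {pkg_at(p3,whs1), pkg_at(p5,portA), truck_at(t3,hub)}
  through step 1 (drive(t3,portA,hub)): drop {truck_at(t3,hub)}, keep {pkg_at(p3,whs1), pkg_at(p5,portA)}, require {truck_at(t3,portA)}
    → {pkg_at(p3,whs1), pkg_at(p5,portA), truck_at(t3,portA)}

== RESULT ==
["pkg_at(p3,whs1)", "pkg_at(p5,portA)", "truck_at(t3,portA)"]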